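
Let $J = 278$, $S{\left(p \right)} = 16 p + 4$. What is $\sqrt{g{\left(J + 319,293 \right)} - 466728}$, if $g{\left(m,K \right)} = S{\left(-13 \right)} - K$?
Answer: $5 i \sqrt{18689} \approx 683.54 i$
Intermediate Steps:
$S{\left(p \right)} = 4 + 16 p$
$g{\left(m,K \right)} = -204 - K$ ($g{\left(m,K \right)} = \left(4 + 16 \left(-13\right)\right) - K = \left(4 - 208\right) - K = -204 - K$)
$\sqrt{g{\left(J + 319,293 \right)} - 466728} = \sqrt{\left(-204 - 293\right) - 466728} = \sqrt{-497 - 466728} = \sqrt{-467225} = 5 i \sqrt{18689}$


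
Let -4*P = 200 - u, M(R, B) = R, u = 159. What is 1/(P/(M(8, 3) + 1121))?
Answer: -4516/41 ≈ -110.15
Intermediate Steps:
P = -41/4 (P = -(200 - 1*159)/4 = -(200 - 159)/4 = -¼*41 = -41/4 ≈ -10.250)
1/(P/(M(8, 3) + 1121)) = 1/(-41/4/(8 + 1121)) = 1/(-41/4/1129) = 1/((1/1129)*(-41/4)) = 1/(-41/4516) = -4516/41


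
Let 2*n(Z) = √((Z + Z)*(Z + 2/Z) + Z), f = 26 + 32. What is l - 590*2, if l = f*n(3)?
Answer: -1035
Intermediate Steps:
f = 58
n(Z) = √(Z + 2*Z*(Z + 2/Z))/2 (n(Z) = √((Z + Z)*(Z + 2/Z) + Z)/2 = √((2*Z)*(Z + 2/Z) + Z)/2 = √(2*Z*(Z + 2/Z) + Z)/2 = √(Z + 2*Z*(Z + 2/Z))/2)
l = 145 (l = 58*(√(4 + 3 + 2*3²)/2) = 58*(√(4 + 3 + 2*9)/2) = 58*(√(4 + 3 + 18)/2) = 58*(√25/2) = 58*((½)*5) = 58*(5/2) = 145)
l - 590*2 = 145 - 590*2 = 145 - 1*1180 = 145 - 1180 = -1035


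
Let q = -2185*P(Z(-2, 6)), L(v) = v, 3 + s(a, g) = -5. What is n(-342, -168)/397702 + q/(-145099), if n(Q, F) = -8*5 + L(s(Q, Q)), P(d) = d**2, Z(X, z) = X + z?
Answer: 6948348584/28853081249 ≈ 0.24082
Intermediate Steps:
s(a, g) = -8 (s(a, g) = -3 - 5 = -8)
q = -34960 (q = -2185*(-2 + 6)**2 = -2185*4**2 = -2185*16 = -34960)
n(Q, F) = -48 (n(Q, F) = -8*5 - 8 = -40 - 8 = -48)
n(-342, -168)/397702 + q/(-145099) = -48/397702 - 34960/(-145099) = -48*1/397702 - 34960*(-1/145099) = -24/198851 + 34960/145099 = 6948348584/28853081249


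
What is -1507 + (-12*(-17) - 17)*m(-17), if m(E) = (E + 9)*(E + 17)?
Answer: -1507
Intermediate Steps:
m(E) = (9 + E)*(17 + E)
-1507 + (-12*(-17) - 17)*m(-17) = -1507 + (-12*(-17) - 17)*(153 + (-17)² + 26*(-17)) = -1507 + (204 - 17)*(153 + 289 - 442) = -1507 + 187*0 = -1507 + 0 = -1507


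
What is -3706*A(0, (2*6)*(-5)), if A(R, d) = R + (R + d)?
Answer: 222360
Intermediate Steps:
A(R, d) = d + 2*R
-3706*A(0, (2*6)*(-5)) = -3706*((2*6)*(-5) + 2*0) = -3706*(12*(-5) + 0) = -3706*(-60 + 0) = -3706*(-60) = 222360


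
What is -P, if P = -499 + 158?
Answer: 341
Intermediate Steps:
P = -341
-P = -1*(-341) = 341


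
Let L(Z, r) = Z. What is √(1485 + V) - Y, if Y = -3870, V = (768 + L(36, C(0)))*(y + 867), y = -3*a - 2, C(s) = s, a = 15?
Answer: 3870 + 7*√13485 ≈ 4682.9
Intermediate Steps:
y = -47 (y = -3*15 - 2 = -45 - 2 = -47)
V = 659280 (V = (768 + 36)*(-47 + 867) = 804*820 = 659280)
√(1485 + V) - Y = √(1485 + 659280) - 1*(-3870) = √660765 + 3870 = 7*√13485 + 3870 = 3870 + 7*√13485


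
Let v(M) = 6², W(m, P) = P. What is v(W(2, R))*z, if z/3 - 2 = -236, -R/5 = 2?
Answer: -25272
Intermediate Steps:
R = -10 (R = -5*2 = -10)
z = -702 (z = 6 + 3*(-236) = 6 - 708 = -702)
v(M) = 36
v(W(2, R))*z = 36*(-702) = -25272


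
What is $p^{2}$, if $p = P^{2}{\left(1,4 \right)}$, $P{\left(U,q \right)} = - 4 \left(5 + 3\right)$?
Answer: $1048576$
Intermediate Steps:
$P{\left(U,q \right)} = -32$ ($P{\left(U,q \right)} = \left(-4\right) 8 = -32$)
$p = 1024$ ($p = \left(-32\right)^{2} = 1024$)
$p^{2} = 1024^{2} = 1048576$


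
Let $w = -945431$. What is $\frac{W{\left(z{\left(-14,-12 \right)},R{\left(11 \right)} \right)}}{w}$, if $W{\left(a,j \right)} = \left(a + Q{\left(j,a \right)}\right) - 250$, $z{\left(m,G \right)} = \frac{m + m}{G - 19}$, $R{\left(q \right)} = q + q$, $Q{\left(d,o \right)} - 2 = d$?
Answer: $\frac{6978}{29308361} \approx 0.00023809$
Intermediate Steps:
$Q{\left(d,o \right)} = 2 + d$
$R{\left(q \right)} = 2 q$
$z{\left(m,G \right)} = \frac{2 m}{-19 + G}$
$W{\left(a,j \right)} = -248 + a + j$ ($W{\left(a,j \right)} = \left(a + \left(2 + j\right)\right) - 250 = \left(2 + a + j\right) - 250 = -248 + a + j$)
$\frac{W{\left(z{\left(-14,-12 \right)},R{\left(11 \right)} \right)}}{w} = \frac{-248 + 2 \left(-14\right) \frac{1}{-19 - 12} + 2 \cdot 11}{-945431} = \left(-248 + 2 \left(-14\right) \frac{1}{-31} + 22\right) \left(- \frac{1}{945431}\right) = \left(-248 + 2 \left(-14\right) \left(- \frac{1}{31}\right) + 22\right) \left(- \frac{1}{945431}\right) = \left(-248 + \frac{28}{31} + 22\right) \left(- \frac{1}{945431}\right) = \left(- \frac{6978}{31}\right) \left(- \frac{1}{945431}\right) = \frac{6978}{29308361}$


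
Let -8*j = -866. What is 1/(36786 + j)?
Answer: 4/147577 ≈ 2.7104e-5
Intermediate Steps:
j = 433/4 (j = -⅛*(-866) = 433/4 ≈ 108.25)
1/(36786 + j) = 1/(36786 + 433/4) = 1/(147577/4) = 4/147577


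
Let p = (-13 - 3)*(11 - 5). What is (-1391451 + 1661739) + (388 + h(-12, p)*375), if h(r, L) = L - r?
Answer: 239176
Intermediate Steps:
p = -96 (p = -16*6 = -96)
(-1391451 + 1661739) + (388 + h(-12, p)*375) = (-1391451 + 1661739) + (388 + (-96 - 1*(-12))*375) = 270288 + (388 + (-96 + 12)*375) = 270288 + (388 - 84*375) = 270288 + (388 - 31500) = 270288 - 31112 = 239176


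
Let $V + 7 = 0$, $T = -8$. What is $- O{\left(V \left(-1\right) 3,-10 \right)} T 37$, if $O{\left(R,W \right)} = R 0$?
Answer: $0$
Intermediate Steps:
$V = -7$ ($V = -7 + 0 = -7$)
$O{\left(R,W \right)} = 0$
$- O{\left(V \left(-1\right) 3,-10 \right)} T 37 = - 0 \left(-8\right) 37 = - 0 \cdot 37 = \left(-1\right) 0 = 0$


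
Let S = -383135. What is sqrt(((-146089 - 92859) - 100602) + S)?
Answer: I*sqrt(722685) ≈ 850.11*I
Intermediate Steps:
sqrt(((-146089 - 92859) - 100602) + S) = sqrt(((-146089 - 92859) - 100602) - 383135) = sqrt((-238948 - 100602) - 383135) = sqrt(-339550 - 383135) = sqrt(-722685) = I*sqrt(722685)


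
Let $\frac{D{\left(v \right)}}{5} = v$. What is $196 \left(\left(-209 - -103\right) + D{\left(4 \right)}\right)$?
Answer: $-16856$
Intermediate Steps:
$D{\left(v \right)} = 5 v$
$196 \left(\left(-209 - -103\right) + D{\left(4 \right)}\right) = 196 \left(\left(-209 - -103\right) + 5 \cdot 4\right) = 196 \left(\left(-209 + 103\right) + 20\right) = 196 \left(-106 + 20\right) = 196 \left(-86\right) = -16856$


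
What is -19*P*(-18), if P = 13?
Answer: 4446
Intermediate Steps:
-19*P*(-18) = -19*13*(-18) = -247*(-18) = 4446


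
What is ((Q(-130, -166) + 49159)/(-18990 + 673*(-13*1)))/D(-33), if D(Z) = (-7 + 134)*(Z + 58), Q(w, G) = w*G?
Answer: -557/693475 ≈ -0.00080320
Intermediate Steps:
Q(w, G) = G*w
D(Z) = 7366 + 127*Z (D(Z) = 127*(58 + Z) = 7366 + 127*Z)
((Q(-130, -166) + 49159)/(-18990 + 673*(-13*1)))/D(-33) = ((-166*(-130) + 49159)/(-18990 + 673*(-13*1)))/(7366 + 127*(-33)) = ((21580 + 49159)/(-18990 + 673*(-13)))/(7366 - 4191) = (70739/(-18990 - 8749))/3175 = (70739/(-27739))*(1/3175) = (70739*(-1/27739))*(1/3175) = -70739/27739*1/3175 = -557/693475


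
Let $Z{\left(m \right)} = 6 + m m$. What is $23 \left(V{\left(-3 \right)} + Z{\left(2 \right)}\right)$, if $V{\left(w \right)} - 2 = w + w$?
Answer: $138$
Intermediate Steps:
$Z{\left(m \right)} = 6 + m^{2}$
$V{\left(w \right)} = 2 + 2 w$ ($V{\left(w \right)} = 2 + \left(w + w\right) = 2 + 2 w$)
$23 \left(V{\left(-3 \right)} + Z{\left(2 \right)}\right) = 23 \left(\left(2 + 2 \left(-3\right)\right) + \left(6 + 2^{2}\right)\right) = 23 \left(\left(2 - 6\right) + \left(6 + 4\right)\right) = 23 \left(-4 + 10\right) = 23 \cdot 6 = 138$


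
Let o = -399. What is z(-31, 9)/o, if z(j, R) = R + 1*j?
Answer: 22/399 ≈ 0.055138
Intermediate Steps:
z(j, R) = R + j
z(-31, 9)/o = (9 - 31)/(-399) = -22*(-1/399) = 22/399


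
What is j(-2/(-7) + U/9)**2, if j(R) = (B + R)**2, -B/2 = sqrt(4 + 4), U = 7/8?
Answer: 67890768483073/64524128256 - 1575991873*sqrt(2)/8001504 ≈ 773.63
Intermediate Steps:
U = 7/8 (U = 7*(1/8) = 7/8 ≈ 0.87500)
B = -4*sqrt(2) (B = -2*sqrt(4 + 4) = -4*sqrt(2) ≈ -5.6569)
j(R) = (R - 4*sqrt(2))**2 (j(R) = (-4*sqrt(2) + R)**2 = (R - 4*sqrt(2))**2)
j(-2/(-7) + U/9)**2 = (((-2/(-7) + (7/8)/9) - 4*sqrt(2))**2)**2 = (((-2*(-1/7) + (7/8)*(1/9)) - 4*sqrt(2))**2)**2 = (((2/7 + 7/72) - 4*sqrt(2))**2)**2 = ((193/504 - 4*sqrt(2))**2)**2 = (193/504 - 4*sqrt(2))**4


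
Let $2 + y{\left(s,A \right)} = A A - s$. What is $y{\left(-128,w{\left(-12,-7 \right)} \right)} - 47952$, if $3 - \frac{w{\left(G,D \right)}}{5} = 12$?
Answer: $-45801$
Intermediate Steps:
$w{\left(G,D \right)} = -45$ ($w{\left(G,D \right)} = 15 - 60 = -45$)
$y{\left(s,A \right)} = -2 + A^{2} - s$ ($y{\left(s,A \right)} = -2 + \left(A A - s\right) = -2 + \left(A^{2} - s\right) = -2 + A^{2} - s$)
$y{\left(-128,w{\left(-12,-7 \right)} \right)} - 47952 = \left(-2 + \left(-45\right)^{2} - -128\right) - 47952 = \left(-2 + 2025 + 128\right) - 47952 = 2151 - 47952 = -45801$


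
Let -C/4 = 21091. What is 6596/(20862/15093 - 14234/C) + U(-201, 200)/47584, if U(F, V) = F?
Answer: 22202475137875611/5220587436640 ≈ 4252.9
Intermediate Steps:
C = -84364 (C = -4*21091 = -84364)
6596/(20862/15093 - 14234/C) + U(-201, 200)/47584 = 6596/(20862/15093 - 14234/(-84364)) - 201/47584 = 6596/(20862*(1/15093) - 14234*(-1/84364)) - 201*1/47584 = 6596/(2318/1677 + 7117/42182) - 201/47584 = 6596/(109713085/70739214) - 201/47584 = 6596*(70739214/109713085) - 201/47584 = 466595855544/109713085 - 201/47584 = 22202475137875611/5220587436640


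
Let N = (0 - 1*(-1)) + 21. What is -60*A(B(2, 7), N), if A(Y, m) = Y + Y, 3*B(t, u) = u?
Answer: -280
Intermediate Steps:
B(t, u) = u/3
N = 22 (N = (0 + 1) + 21 = 1 + 21 = 22)
A(Y, m) = 2*Y
-60*A(B(2, 7), N) = -120*(⅓)*7 = -120*7/3 = -60*14/3 = -280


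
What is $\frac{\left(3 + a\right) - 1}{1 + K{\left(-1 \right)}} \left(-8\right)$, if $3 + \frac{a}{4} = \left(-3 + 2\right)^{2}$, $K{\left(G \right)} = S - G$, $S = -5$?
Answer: $-16$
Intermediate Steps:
$K{\left(G \right)} = -5 - G$
$a = -8$ ($a = -12 + 4 \left(-3 + 2\right)^{2} = -12 + 4 \left(-1\right)^{2} = -12 + 4 \cdot 1 = -12 + 4 = -8$)
$\frac{\left(3 + a\right) - 1}{1 + K{\left(-1 \right)}} \left(-8\right) = \frac{\left(3 - 8\right) - 1}{1 - 4} \left(-8\right) = \frac{-5 - 1}{1 + \left(-5 + 1\right)} \left(-8\right) = - \frac{6}{1 - 4} \left(-8\right) = - \frac{6}{-3} \left(-8\right) = \left(-6\right) \left(- \frac{1}{3}\right) \left(-8\right) = 2 \left(-8\right) = -16$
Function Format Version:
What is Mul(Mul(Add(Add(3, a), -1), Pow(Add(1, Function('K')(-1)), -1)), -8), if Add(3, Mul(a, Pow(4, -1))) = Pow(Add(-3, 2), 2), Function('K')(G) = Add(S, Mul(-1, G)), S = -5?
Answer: -16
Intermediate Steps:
Function('K')(G) = Add(-5, Mul(-1, G))
a = -8 (a = Add(-12, Mul(4, Pow(Add(-3, 2), 2))) = Add(-12, Mul(4, Pow(-1, 2))) = Add(-12, Mul(4, 1)) = Add(-12, 4) = -8)
Mul(Mul(Add(Add(3, a), -1), Pow(Add(1, Function('K')(-1)), -1)), -8) = Mul(Mul(Add(Add(3, -8), -1), Pow(Add(1, Add(-5, Mul(-1, -1))), -1)), -8) = Mul(Mul(Add(-5, -1), Pow(Add(1, Add(-5, 1)), -1)), -8) = Mul(Mul(-6, Pow(Add(1, -4), -1)), -8) = Mul(Mul(-6, Pow(-3, -1)), -8) = Mul(Mul(-6, Rational(-1, 3)), -8) = Mul(2, -8) = -16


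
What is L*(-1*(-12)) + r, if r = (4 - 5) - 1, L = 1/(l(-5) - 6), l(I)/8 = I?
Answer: -52/23 ≈ -2.2609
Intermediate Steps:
l(I) = 8*I
L = -1/46 (L = 1/(8*(-5) - 6) = 1/(-40 - 6) = 1/(-46) = -1/46 ≈ -0.021739)
r = -2 (r = -1 - 1 = -2)
L*(-1*(-12)) + r = -(-1)*(-12)/46 - 2 = -1/46*12 - 2 = -6/23 - 2 = -52/23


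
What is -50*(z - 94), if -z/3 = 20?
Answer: 7700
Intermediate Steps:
z = -60 (z = -3*20 = -60)
-50*(z - 94) = -50*(-60 - 94) = -50*(-154) = 7700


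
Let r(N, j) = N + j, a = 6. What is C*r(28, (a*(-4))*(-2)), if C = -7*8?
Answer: -4256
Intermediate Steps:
C = -56
C*r(28, (a*(-4))*(-2)) = -56*(28 + (6*(-4))*(-2)) = -56*(28 - 24*(-2)) = -56*(28 + 48) = -56*76 = -4256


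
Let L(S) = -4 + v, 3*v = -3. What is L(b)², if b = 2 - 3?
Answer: 25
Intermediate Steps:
v = -1 (v = (⅓)*(-3) = -1)
b = -1
L(S) = -5 (L(S) = -4 - 1 = -5)
L(b)² = (-5)² = 25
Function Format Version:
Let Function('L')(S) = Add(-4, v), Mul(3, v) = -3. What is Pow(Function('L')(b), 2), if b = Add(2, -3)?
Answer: 25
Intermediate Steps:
v = -1 (v = Mul(Rational(1, 3), -3) = -1)
b = -1
Function('L')(S) = -5 (Function('L')(S) = Add(-4, -1) = -5)
Pow(Function('L')(b), 2) = Pow(-5, 2) = 25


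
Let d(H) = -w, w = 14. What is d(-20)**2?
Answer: 196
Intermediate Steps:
d(H) = -14 (d(H) = -1*14 = -14)
d(-20)**2 = (-14)**2 = 196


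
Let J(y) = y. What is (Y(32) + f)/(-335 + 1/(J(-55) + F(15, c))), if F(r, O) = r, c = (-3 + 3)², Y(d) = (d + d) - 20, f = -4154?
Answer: 54800/4467 ≈ 12.268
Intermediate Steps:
Y(d) = -20 + 2*d (Y(d) = 2*d - 20 = -20 + 2*d)
c = 0 (c = 0² = 0)
(Y(32) + f)/(-335 + 1/(J(-55) + F(15, c))) = ((-20 + 2*32) - 4154)/(-335 + 1/(-55 + 15)) = ((-20 + 64) - 4154)/(-335 + 1/(-40)) = (44 - 4154)/(-335 - 1/40) = -4110/(-13401/40) = -4110*(-40/13401) = 54800/4467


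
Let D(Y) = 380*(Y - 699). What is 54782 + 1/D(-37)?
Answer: 15321429759/279680 ≈ 54782.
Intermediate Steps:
D(Y) = -265620 + 380*Y (D(Y) = 380*(-699 + Y) = -265620 + 380*Y)
54782 + 1/D(-37) = 54782 + 1/(-265620 + 380*(-37)) = 54782 + 1/(-265620 - 14060) = 54782 + 1/(-279680) = 54782 - 1/279680 = 15321429759/279680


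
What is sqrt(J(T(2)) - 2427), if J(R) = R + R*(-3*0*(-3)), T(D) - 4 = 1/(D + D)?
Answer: I*sqrt(9691)/2 ≈ 49.221*I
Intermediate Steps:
T(D) = 4 + 1/(2*D) (T(D) = 4 + 1/(D + D) = 4 + 1/(2*D))
J(R) = R (J(R) = R + R*(0*(-3)) = R + R*0 = R + 0 = R)
sqrt(J(T(2)) - 2427) = sqrt((4 + (1/2)/2) - 2427) = sqrt((4 + (1/2)*(1/2)) - 2427) = sqrt((4 + 1/4) - 2427) = sqrt(17/4 - 2427) = sqrt(-9691/4) = I*sqrt(9691)/2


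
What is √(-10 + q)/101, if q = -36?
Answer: I*√46/101 ≈ 0.067152*I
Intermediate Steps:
√(-10 + q)/101 = √(-10 - 36)/101 = √(-46)*(1/101) = (I*√46)*(1/101) = I*√46/101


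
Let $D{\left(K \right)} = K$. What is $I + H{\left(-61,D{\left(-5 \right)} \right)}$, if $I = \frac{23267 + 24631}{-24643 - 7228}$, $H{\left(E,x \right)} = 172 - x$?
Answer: $\frac{5593269}{31871} \approx 175.5$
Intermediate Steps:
$I = - \frac{47898}{31871}$ ($I = \frac{47898}{-31871} = 47898 \left(- \frac{1}{31871}\right) = - \frac{47898}{31871} \approx -1.5029$)
$I + H{\left(-61,D{\left(-5 \right)} \right)} = - \frac{47898}{31871} + \left(172 - -5\right) = - \frac{47898}{31871} + \left(172 + 5\right) = - \frac{47898}{31871} + 177 = \frac{5593269}{31871}$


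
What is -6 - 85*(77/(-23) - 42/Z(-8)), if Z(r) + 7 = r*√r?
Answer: 59207/253 + 1120*I*√2/11 ≈ 234.02 + 143.99*I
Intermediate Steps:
Z(r) = -7 + r^(3/2) (Z(r) = -7 + r*√r = -7 + r^(3/2))
-6 - 85*(77/(-23) - 42/Z(-8)) = -6 - 85*(77/(-23) - 42/(-7 + (-8)^(3/2))) = -6 - 85*(77*(-1/23) - 42/(-7 - 16*I*√2)) = -6 - 85*(-77/23 - 42/(-7 - 16*I*√2)) = -6 + (6545/23 + 3570/(-7 - 16*I*√2)) = 6407/23 + 3570/(-7 - 16*I*√2)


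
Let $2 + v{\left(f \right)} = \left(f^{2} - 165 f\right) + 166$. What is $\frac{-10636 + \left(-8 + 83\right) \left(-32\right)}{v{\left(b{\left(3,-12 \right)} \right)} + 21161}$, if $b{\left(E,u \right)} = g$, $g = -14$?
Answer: $- \frac{13036}{23831} \approx -0.54702$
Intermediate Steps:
$b{\left(E,u \right)} = -14$
$v{\left(f \right)} = 164 + f^{2} - 165 f$ ($v{\left(f \right)} = -2 + \left(\left(f^{2} - 165 f\right) + 166\right) = -2 + \left(166 + f^{2} - 165 f\right) = 164 + f^{2} - 165 f$)
$\frac{-10636 + \left(-8 + 83\right) \left(-32\right)}{v{\left(b{\left(3,-12 \right)} \right)} + 21161} = \frac{-10636 + \left(-8 + 83\right) \left(-32\right)}{\left(164 + \left(-14\right)^{2} - -2310\right) + 21161} = \frac{-10636 + 75 \left(-32\right)}{\left(164 + 196 + 2310\right) + 21161} = \frac{-10636 - 2400}{2670 + 21161} = - \frac{13036}{23831}$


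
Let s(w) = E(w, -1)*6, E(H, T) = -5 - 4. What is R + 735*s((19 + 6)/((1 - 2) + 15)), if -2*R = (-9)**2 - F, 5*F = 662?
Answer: -396643/10 ≈ -39664.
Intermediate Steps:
F = 662/5 (F = (1/5)*662 = 662/5 ≈ 132.40)
E(H, T) = -9
s(w) = -54 (s(w) = -9*6 = -54)
R = 257/10 (R = -((-9)**2 - 1*662/5)/2 = -(81 - 662/5)/2 = -1/2*(-257/5) = 257/10 ≈ 25.700)
R + 735*s((19 + 6)/((1 - 2) + 15)) = 257/10 + 735*(-54) = 257/10 - 39690 = -396643/10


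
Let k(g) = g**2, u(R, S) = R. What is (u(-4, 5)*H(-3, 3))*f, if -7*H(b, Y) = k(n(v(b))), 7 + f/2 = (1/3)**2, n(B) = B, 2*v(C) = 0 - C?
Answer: -124/7 ≈ -17.714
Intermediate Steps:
v(C) = -C/2 (v(C) = (0 - C)/2 = (-C)/2 = -C/2)
f = -124/9 (f = -14 + 2*(1/3)**2 = -14 + 2*(1/9) = -14 + 2/9 = -124/9 ≈ -13.778)
H(b, Y) = -b**2/28 (H(b, Y) = -b**2/4/7 = -b**2/28)
(u(-4, 5)*H(-3, 3))*f = -(-1)*(-3)**2/7*(-124/9) = -(-1)*9/7*(-124/9) = -4*(-9/28)*(-124/9) = (9/7)*(-124/9) = -124/7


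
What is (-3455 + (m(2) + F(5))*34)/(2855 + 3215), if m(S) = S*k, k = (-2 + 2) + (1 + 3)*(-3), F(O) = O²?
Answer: -3421/6070 ≈ -0.56359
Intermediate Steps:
k = -12 (k = 0 + 4*(-3) = 0 - 12 = -12)
m(S) = -12*S (m(S) = S*(-12) = -12*S)
(-3455 + (m(2) + F(5))*34)/(2855 + 3215) = (-3455 + (-12*2 + 5²)*34)/(2855 + 3215) = (-3455 + (-24 + 25)*34)/6070 = (-3455 + 1*34)*(1/6070) = (-3455 + 34)*(1/6070) = -3421*1/6070 = -3421/6070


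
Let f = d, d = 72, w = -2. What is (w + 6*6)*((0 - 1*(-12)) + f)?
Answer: 2856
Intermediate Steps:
f = 72
(w + 6*6)*((0 - 1*(-12)) + f) = (-2 + 6*6)*((0 - 1*(-12)) + 72) = (-2 + 36)*((0 + 12) + 72) = 34*(12 + 72) = 34*84 = 2856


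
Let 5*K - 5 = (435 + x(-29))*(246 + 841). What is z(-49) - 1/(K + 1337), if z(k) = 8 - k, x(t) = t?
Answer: 25536679/448012 ≈ 57.000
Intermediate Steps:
K = 441327/5 (K = 1 + ((435 - 29)*(246 + 841))/5 = 1 + (406*1087)/5 = 1 + (⅕)*441322 = 1 + 441322/5 = 441327/5 ≈ 88265.)
z(-49) - 1/(K + 1337) = (8 - 1*(-49)) - 1/(441327/5 + 1337) = (8 + 49) - 1/448012/5 = 57 - 1*5/448012 = 57 - 5/448012 = 25536679/448012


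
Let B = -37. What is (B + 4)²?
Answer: 1089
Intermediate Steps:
(B + 4)² = (-37 + 4)² = (-33)² = 1089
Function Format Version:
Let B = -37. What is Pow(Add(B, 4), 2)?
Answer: 1089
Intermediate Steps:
Pow(Add(B, 4), 2) = Pow(Add(-37, 4), 2) = Pow(-33, 2) = 1089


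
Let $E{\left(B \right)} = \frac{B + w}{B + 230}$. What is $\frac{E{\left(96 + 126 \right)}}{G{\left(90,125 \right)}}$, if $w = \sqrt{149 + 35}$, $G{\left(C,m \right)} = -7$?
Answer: $- \frac{111}{1582} - \frac{\sqrt{46}}{1582} \approx -0.074452$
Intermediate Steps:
$w = 2 \sqrt{46}$ ($w = \sqrt{184} = 2 \sqrt{46} \approx 13.565$)
$E{\left(B \right)} = \frac{B + 2 \sqrt{46}}{230 + B}$ ($E{\left(B \right)} = \frac{B + 2 \sqrt{46}}{B + 230} = \frac{B + 2 \sqrt{46}}{230 + B}$)
$\frac{E{\left(96 + 126 \right)}}{G{\left(90,125 \right)}} = \frac{\frac{1}{230 + \left(96 + 126\right)} \left(\left(96 + 126\right) + 2 \sqrt{46}\right)}{-7} = \frac{222 + 2 \sqrt{46}}{230 + 222} \left(- \frac{1}{7}\right) = \frac{222 + 2 \sqrt{46}}{452} \left(- \frac{1}{7}\right) = \left(\frac{111}{226} + \frac{\sqrt{46}}{226}\right) \left(- \frac{1}{7}\right) = - \frac{111}{1582} - \frac{\sqrt{46}}{1582}$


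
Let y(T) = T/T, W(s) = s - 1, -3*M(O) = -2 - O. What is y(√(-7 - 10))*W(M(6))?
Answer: 5/3 ≈ 1.6667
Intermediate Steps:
M(O) = ⅔ + O/3 (M(O) = -(-2 - O)/3 = ⅔ + O/3)
W(s) = -1 + s
y(T) = 1
y(√(-7 - 10))*W(M(6)) = 1*(-1 + (⅔ + (⅓)*6)) = 1*(-1 + (⅔ + 2)) = 1*(-1 + 8/3) = 1*(5/3) = 5/3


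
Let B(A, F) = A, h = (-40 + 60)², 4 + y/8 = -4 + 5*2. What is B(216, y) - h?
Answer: -184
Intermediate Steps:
y = 16 (y = -32 + 8*(-4 + 5*2) = -32 + 8*(-4 + 10) = -32 + 8*6 = -32 + 48 = 16)
h = 400 (h = 20² = 400)
B(216, y) - h = 216 - 1*400 = 216 - 400 = -184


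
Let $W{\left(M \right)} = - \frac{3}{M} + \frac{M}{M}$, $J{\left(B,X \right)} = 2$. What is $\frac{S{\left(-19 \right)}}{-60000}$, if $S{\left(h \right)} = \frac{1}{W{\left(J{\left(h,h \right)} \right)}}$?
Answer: $\frac{1}{30000} \approx 3.3333 \cdot 10^{-5}$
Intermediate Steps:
$W{\left(M \right)} = 1 - \frac{3}{M}$ ($W{\left(M \right)} = - \frac{3}{M} + 1 = 1 - \frac{3}{M}$)
$S{\left(h \right)} = -2$ ($S{\left(h \right)} = \frac{1}{\frac{1}{2} \left(-3 + 2\right)} = \frac{1}{\frac{1}{2} \left(-1\right)} = \frac{1}{- \frac{1}{2}} = -2$)
$\frac{S{\left(-19 \right)}}{-60000} = - \frac{2}{-60000} = \left(-2\right) \left(- \frac{1}{60000}\right) = \frac{1}{30000}$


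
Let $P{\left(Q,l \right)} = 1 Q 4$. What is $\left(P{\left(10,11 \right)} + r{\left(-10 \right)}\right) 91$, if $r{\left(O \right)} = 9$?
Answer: $4459$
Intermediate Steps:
$P{\left(Q,l \right)} = 4 Q$ ($P{\left(Q,l \right)} = Q 4 = 4 Q$)
$\left(P{\left(10,11 \right)} + r{\left(-10 \right)}\right) 91 = \left(4 \cdot 10 + 9\right) 91 = \left(40 + 9\right) 91 = 49 \cdot 91 = 4459$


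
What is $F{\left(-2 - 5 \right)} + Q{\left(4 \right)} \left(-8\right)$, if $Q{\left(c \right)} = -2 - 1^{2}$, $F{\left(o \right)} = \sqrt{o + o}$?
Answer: $24 + i \sqrt{14} \approx 24.0 + 3.7417 i$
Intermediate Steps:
$F{\left(o \right)} = \sqrt{2} \sqrt{o}$ ($F{\left(o \right)} = \sqrt{2 o} = \sqrt{2} \sqrt{o}$)
$Q{\left(c \right)} = -3$ ($Q{\left(c \right)} = -2 - 1 = -3$)
$F{\left(-2 - 5 \right)} + Q{\left(4 \right)} \left(-8\right) = \sqrt{2} \sqrt{-2 - 5} - -24 = \sqrt{2} \sqrt{-7} + 24 = \sqrt{2} i \sqrt{7} + 24 = i \sqrt{14} + 24 = 24 + i \sqrt{14}$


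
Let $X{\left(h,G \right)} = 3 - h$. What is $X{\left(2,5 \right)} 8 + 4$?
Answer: $12$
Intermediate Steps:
$X{\left(2,5 \right)} 8 + 4 = \left(3 - 2\right) 8 + 4 = 1 \cdot 8 + 4 = 8 + 4 = 12$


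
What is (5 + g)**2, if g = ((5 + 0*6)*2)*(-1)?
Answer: 25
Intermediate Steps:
g = -10 (g = ((5 + 0)*2)*(-1) = (5*2)*(-1) = 10*(-1) = -10)
(5 + g)**2 = (5 - 10)**2 = (-5)**2 = 25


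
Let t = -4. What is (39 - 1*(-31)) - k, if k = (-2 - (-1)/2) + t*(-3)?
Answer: 119/2 ≈ 59.500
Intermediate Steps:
k = 21/2 (k = (-2 - (-1)/2) - 4*(-3) = (-2 - (-1)/2) + 12 = (-2 - 1*(-1/2)) + 12 = (-2 + 1/2) + 12 = -3/2 + 12 = 21/2 ≈ 10.500)
(39 - 1*(-31)) - k = (39 - 1*(-31)) - 1*21/2 = (39 + 31) - 21/2 = 70 - 21/2 = 119/2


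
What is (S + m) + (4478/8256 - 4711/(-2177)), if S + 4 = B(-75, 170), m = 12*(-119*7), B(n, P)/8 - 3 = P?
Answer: -11057815255/1283808 ≈ -8613.3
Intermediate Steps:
B(n, P) = 24 + 8*P
m = -9996 (m = 12*(-833) = -9996)
S = 1380 (S = -4 + (24 + 8*170) = -4 + (24 + 1360) = -4 + 1384 = 1380)
(S + m) + (4478/8256 - 4711/(-2177)) = (1380 - 9996) + (4478/8256 - 4711/(-2177)) = -8616 + (4478*(1/8256) - 4711*(-1/2177)) = -8616 + (2239/4128 + 673/311) = -8616 + 3474473/1283808 = -11057815255/1283808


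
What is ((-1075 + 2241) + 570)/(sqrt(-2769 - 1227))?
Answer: -868*I*sqrt(111)/333 ≈ -27.462*I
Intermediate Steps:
((-1075 + 2241) + 570)/(sqrt(-2769 - 1227)) = (1166 + 570)/(sqrt(-3996)) = 1736/((6*I*sqrt(111))) = 1736*(-I*sqrt(111)/666) = -868*I*sqrt(111)/333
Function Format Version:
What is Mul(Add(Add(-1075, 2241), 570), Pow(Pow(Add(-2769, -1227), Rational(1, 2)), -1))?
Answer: Mul(Rational(-868, 333), I, Pow(111, Rational(1, 2))) ≈ Mul(-27.462, I)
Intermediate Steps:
Mul(Add(Add(-1075, 2241), 570), Pow(Pow(Add(-2769, -1227), Rational(1, 2)), -1)) = Mul(Add(1166, 570), Pow(Pow(-3996, Rational(1, 2)), -1)) = Mul(1736, Pow(Mul(6, I, Pow(111, Rational(1, 2))), -1)) = Mul(1736, Mul(Rational(-1, 666), I, Pow(111, Rational(1, 2)))) = Mul(Rational(-868, 333), I, Pow(111, Rational(1, 2)))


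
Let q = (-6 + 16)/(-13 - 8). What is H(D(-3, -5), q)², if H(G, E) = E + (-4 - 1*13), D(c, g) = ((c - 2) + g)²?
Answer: 134689/441 ≈ 305.42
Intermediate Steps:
q = -10/21 (q = 10/(-21) = 10*(-1/21) = -10/21 ≈ -0.47619)
D(c, g) = (-2 + c + g)² (D(c, g) = ((-2 + c) + g)² = (-2 + c + g)²)
H(G, E) = -17 + E (H(G, E) = E + (-4 - 13) = E - 17 = -17 + E)
H(D(-3, -5), q)² = (-17 - 10/21)² = (-367/21)² = 134689/441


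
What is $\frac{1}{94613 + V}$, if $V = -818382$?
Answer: $- \frac{1}{723769} \approx -1.3817 \cdot 10^{-6}$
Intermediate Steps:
$\frac{1}{94613 + V} = \frac{1}{94613 - 818382} = \frac{1}{-723769} = - \frac{1}{723769}$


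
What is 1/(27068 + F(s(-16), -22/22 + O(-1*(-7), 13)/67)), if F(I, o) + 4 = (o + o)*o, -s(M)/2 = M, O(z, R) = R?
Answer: 4489/121496128 ≈ 3.6948e-5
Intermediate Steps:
s(M) = -2*M
F(I, o) = -4 + 2*o² (F(I, o) = -4 + (o + o)*o = -4 + (2*o)*o = -4 + 2*o²)
1/(27068 + F(s(-16), -22/22 + O(-1*(-7), 13)/67)) = 1/(27068 + (-4 + 2*(-22/22 + 13/67)²)) = 1/(27068 + (-4 + 2*(-22*1/22 + 13*(1/67))²)) = 1/(27068 + (-4 + 2*(-1 + 13/67)²)) = 1/(27068 + (-4 + 2*(-54/67)²)) = 1/(27068 + (-4 + 2*(2916/4489))) = 1/(27068 + (-4 + 5832/4489)) = 1/(27068 - 12124/4489) = 1/(121496128/4489) = 4489/121496128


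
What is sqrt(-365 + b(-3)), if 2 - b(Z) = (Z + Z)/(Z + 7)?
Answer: I*sqrt(1446)/2 ≈ 19.013*I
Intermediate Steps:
b(Z) = 2 - 2*Z/(7 + Z) (b(Z) = 2 - (Z + Z)/(Z + 7) = 2 - 2*Z/(7 + Z))
sqrt(-365 + b(-3)) = sqrt(-365 + 14/(7 - 3)) = sqrt(-365 + 14/4) = sqrt(-365 + 14*(1/4)) = sqrt(-365 + 7/2) = sqrt(-723/2) = I*sqrt(1446)/2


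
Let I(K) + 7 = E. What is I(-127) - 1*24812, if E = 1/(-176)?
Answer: -4368145/176 ≈ -24819.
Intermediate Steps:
E = -1/176 ≈ -0.0056818
I(K) = -1233/176 (I(K) = -7 - 1/176 = -1233/176)
I(-127) - 1*24812 = -1233/176 - 1*24812 = -1233/176 - 24812 = -4368145/176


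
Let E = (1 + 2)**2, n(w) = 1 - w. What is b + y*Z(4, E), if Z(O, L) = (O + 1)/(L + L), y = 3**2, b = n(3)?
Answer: 1/2 ≈ 0.50000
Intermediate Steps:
E = 9 (E = 3**2 = 9)
b = -2 (b = 1 - 1*3 = 1 - 3 = -2)
y = 9
Z(O, L) = (1 + O)/(2*L) (Z(O, L) = (1 + O)/((2*L)) = (1 + O)*(1/(2*L)) = (1 + O)/(2*L))
b + y*Z(4, E) = -2 + 9*((1/2)*(1 + 4)/9) = -2 + 9*((1/2)*(1/9)*5) = -2 + 9*(5/18) = -2 + 5/2 = 1/2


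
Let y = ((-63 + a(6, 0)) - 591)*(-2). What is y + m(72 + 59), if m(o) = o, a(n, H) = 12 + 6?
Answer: 1403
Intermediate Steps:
a(n, H) = 18
y = 1272 (y = ((-63 + 18) - 591)*(-2) = (-45 - 591)*(-2) = -636*(-2) = 1272)
y + m(72 + 59) = 1272 + (72 + 59) = 1272 + 131 = 1403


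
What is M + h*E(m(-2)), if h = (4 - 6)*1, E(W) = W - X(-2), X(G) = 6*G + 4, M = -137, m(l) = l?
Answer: -149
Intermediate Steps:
X(G) = 4 + 6*G
E(W) = 8 + W (E(W) = W - (4 + 6*(-2)) = W - (4 - 12) = W - 1*(-8) = W + 8 = 8 + W)
h = -2 (h = -2*1 = -2)
M + h*E(m(-2)) = -137 - 2*(8 - 2) = -137 - 2*6 = -137 - 12 = -149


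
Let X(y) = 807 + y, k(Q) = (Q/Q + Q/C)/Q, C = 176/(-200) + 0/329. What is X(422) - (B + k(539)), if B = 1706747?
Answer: -1838547181/1078 ≈ -1.7055e+6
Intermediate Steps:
C = -22/25 (C = 176*(-1/200) + 0*(1/329) = -22/25 + 0 = -22/25 ≈ -0.88000)
k(Q) = (1 - 25*Q/22)/Q (k(Q) = (Q/Q + Q/(-22/25))/Q = (1 + Q*(-25/22))/Q = (1 - 25*Q/22)/Q)
X(422) - (B + k(539)) = (807 + 422) - (1706747 + (-25/22 + 1/539)) = 1229 - (1706747 + (-25/22 + 1/539)) = 1229 - (1706747 - 1223/1078) = 1229 - 1*1839872043/1078 = 1229 - 1839872043/1078 = -1838547181/1078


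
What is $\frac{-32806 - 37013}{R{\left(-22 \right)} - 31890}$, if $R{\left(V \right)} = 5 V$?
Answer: $\frac{69819}{32000} \approx 2.1818$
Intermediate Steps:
$\frac{-32806 - 37013}{R{\left(-22 \right)} - 31890} = \frac{-32806 - 37013}{5 \left(-22\right) - 31890} = - \frac{69819}{-110 - 31890} = - \frac{69819}{-32000} = \left(-69819\right) \left(- \frac{1}{32000}\right) = \frac{69819}{32000}$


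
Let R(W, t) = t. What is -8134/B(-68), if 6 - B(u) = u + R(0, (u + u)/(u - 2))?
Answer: -142345/1261 ≈ -112.88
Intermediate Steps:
B(u) = 6 - u - 2*u/(-2 + u) (B(u) = 6 - (u + (u + u)/(u - 2)) = 6 - (u + (2*u)/(-2 + u)) = 6 - (u + 2*u/(-2 + u)) = 6 + (-u - 2*u/(-2 + u)) = 6 - u - 2*u/(-2 + u))
-8134/B(-68) = -8134*(-2 - 68)/(-12 - 1*(-68)**2 + 6*(-68)) = -8134*(-70/(-12 - 1*4624 - 408)) = -8134*(-70/(-12 - 4624 - 408)) = -8134/((-1/70*(-5044))) = -8134/2522/35 = -8134*35/2522 = -142345/1261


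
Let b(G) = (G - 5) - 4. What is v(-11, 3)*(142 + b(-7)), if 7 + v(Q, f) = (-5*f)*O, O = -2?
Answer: 2898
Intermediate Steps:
b(G) = -9 + G (b(G) = (-5 + G) - 4 = -9 + G)
v(Q, f) = -7 + 10*f (v(Q, f) = -7 - 5*f*(-2) = -7 + 10*f)
v(-11, 3)*(142 + b(-7)) = (-7 + 10*3)*(142 + (-9 - 7)) = (-7 + 30)*(142 - 16) = 23*126 = 2898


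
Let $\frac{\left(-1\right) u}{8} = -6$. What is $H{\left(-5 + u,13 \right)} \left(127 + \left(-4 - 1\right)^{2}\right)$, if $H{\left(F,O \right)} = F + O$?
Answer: $8512$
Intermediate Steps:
$u = 48$ ($u = \left(-8\right) \left(-6\right) = 48$)
$H{\left(-5 + u,13 \right)} \left(127 + \left(-4 - 1\right)^{2}\right) = \left(\left(-5 + 48\right) + 13\right) \left(127 + \left(-4 - 1\right)^{2}\right) = \left(43 + 13\right) \left(127 + \left(-5\right)^{2}\right) = 56 \left(127 + 25\right) = 56 \cdot 152 = 8512$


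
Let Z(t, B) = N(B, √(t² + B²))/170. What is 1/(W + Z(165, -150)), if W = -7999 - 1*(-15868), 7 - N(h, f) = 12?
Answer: 34/267545 ≈ 0.00012708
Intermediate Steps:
N(h, f) = -5 (N(h, f) = 7 - 1*12 = 7 - 12 = -5)
Z(t, B) = -1/34 (Z(t, B) = -5/170 = -5*1/170 = -1/34)
W = 7869 (W = -7999 + 15868 = 7869)
1/(W + Z(165, -150)) = 1/(7869 - 1/34) = 1/(267545/34) = 34/267545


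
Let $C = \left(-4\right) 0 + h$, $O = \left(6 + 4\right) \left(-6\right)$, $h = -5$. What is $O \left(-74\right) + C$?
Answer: $4435$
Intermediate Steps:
$O = -60$ ($O = 10 \left(-6\right) = -60$)
$C = -5$ ($C = \left(-4\right) 0 - 5 = 0 - 5 = -5$)
$O \left(-74\right) + C = \left(-60\right) \left(-74\right) - 5 = 4440 - 5 = 4435$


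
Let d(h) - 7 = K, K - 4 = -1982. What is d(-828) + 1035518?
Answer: 1033547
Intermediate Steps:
K = -1978 (K = 4 - 1982 = -1978)
d(h) = -1971 (d(h) = 7 - 1978 = -1971)
d(-828) + 1035518 = -1971 + 1035518 = 1033547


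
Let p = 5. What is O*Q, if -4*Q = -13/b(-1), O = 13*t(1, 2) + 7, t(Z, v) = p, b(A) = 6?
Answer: 39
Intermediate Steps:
t(Z, v) = 5
O = 72 (O = 13*5 + 7 = 65 + 7 = 72)
Q = 13/24 (Q = -(-13)/(4*6) = -¼*(-13/6) = 13/24 ≈ 0.54167)
O*Q = 72*(13/24) = 39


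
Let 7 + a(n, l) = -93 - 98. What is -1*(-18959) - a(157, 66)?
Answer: 19157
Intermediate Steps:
a(n, l) = -198 (a(n, l) = -7 + (-93 - 98) = -7 - 191 = -198)
-1*(-18959) - a(157, 66) = -1*(-18959) - 1*(-198) = 18959 + 198 = 19157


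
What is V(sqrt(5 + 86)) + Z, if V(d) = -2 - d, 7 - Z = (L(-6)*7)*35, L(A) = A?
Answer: 1475 - sqrt(91) ≈ 1465.5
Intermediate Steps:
Z = 1477 (Z = 7 - (-6*7)*35 = 7 - (-42)*35 = 7 - 1*(-1470) = 7 + 1470 = 1477)
V(sqrt(5 + 86)) + Z = (-2 - sqrt(5 + 86)) + 1477 = (-2 - sqrt(91)) + 1477 = 1475 - sqrt(91)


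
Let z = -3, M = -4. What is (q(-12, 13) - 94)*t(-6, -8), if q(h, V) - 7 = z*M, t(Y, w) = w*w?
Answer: -4800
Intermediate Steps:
t(Y, w) = w²
q(h, V) = 19 (q(h, V) = 7 - 3*(-4) = 7 + 12 = 19)
(q(-12, 13) - 94)*t(-6, -8) = (19 - 94)*(-8)² = -75*64 = -4800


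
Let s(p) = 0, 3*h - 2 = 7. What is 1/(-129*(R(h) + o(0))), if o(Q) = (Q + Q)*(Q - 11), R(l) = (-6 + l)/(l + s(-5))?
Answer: 1/129 ≈ 0.0077519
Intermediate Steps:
h = 3 (h = 2/3 + (1/3)*7 = 2/3 + 7/3 = 3)
R(l) = (-6 + l)/l (R(l) = (-6 + l)/(l + 0) = (-6 + l)/l)
o(Q) = 2*Q*(-11 + Q) (o(Q) = (2*Q)*(-11 + Q) = 2*Q*(-11 + Q))
1/(-129*(R(h) + o(0))) = 1/(-129*((-6 + 3)/3 + 2*0*(-11 + 0))) = 1/(-129*((1/3)*(-3) + 2*0*(-11))) = 1/(-129*(-1 + 0)) = 1/(-129*(-1)) = 1/129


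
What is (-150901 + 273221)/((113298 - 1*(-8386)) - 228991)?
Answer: -122320/107307 ≈ -1.1399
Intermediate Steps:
(-150901 + 273221)/((113298 - 1*(-8386)) - 228991) = 122320/((113298 + 8386) - 228991) = 122320/(121684 - 228991) = 122320/(-107307) = 122320*(-1/107307) = -122320/107307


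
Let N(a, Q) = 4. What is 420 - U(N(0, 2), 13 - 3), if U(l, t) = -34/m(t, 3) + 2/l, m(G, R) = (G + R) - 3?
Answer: 4229/10 ≈ 422.90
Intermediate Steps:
m(G, R) = -3 + G + R
U(l, t) = -34/t + 2/l (U(l, t) = -34/(-3 + t + 3) + 2/l = -34/t + 2/l)
420 - U(N(0, 2), 13 - 3) = 420 - (-34/(13 - 3) + 2/4) = 420 - (-34/10 + 2*(1/4)) = 420 - (-34*1/10 + 1/2) = 420 - (-17/5 + 1/2) = 420 - 1*(-29/10) = 420 + 29/10 = 4229/10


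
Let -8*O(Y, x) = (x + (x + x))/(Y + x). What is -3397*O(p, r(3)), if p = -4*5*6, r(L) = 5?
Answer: -10191/184 ≈ -55.386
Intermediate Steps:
p = -120 (p = -20*6 = -120)
O(Y, x) = -3*x/(8*(Y + x)) (O(Y, x) = -(x + (x + x))/(8*(Y + x)) = -(x + 2*x)/(8*(Y + x)) = -3*x/(8*(Y + x)))
-3397*O(p, r(3)) = -(-10191)*5/(8*(-120) + 8*5) = -(-10191)*5/(-960 + 40) = -(-10191)*5/(-920) = -(-10191)*5*(-1)/920 = -3397*3/184 = -10191/184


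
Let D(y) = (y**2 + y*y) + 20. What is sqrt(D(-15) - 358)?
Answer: 4*sqrt(7) ≈ 10.583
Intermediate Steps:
D(y) = 20 + 2*y**2 (D(y) = (y**2 + y**2) + 20 = 2*y**2 + 20 = 20 + 2*y**2)
sqrt(D(-15) - 358) = sqrt((20 + 2*(-15)**2) - 358) = sqrt((20 + 2*225) - 358) = sqrt((20 + 450) - 358) = sqrt(470 - 358) = sqrt(112) = 4*sqrt(7)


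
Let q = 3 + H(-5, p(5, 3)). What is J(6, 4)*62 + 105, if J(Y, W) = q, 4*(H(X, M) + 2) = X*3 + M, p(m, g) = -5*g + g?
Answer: -503/2 ≈ -251.50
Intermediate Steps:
p(m, g) = -4*g
H(X, M) = -2 + M/4 + 3*X/4 (H(X, M) = -2 + (X*3 + M)/4 = -2 + (3*X + M)/4 = -2 + (M + 3*X)/4 = -2 + (M/4 + 3*X/4) = -2 + M/4 + 3*X/4)
q = -23/4 (q = 3 + (-2 + (-4*3)/4 + (3/4)*(-5)) = 3 + (-2 + (1/4)*(-12) - 15/4) = 3 + (-2 - 3 - 15/4) = 3 - 35/4 = -23/4 ≈ -5.7500)
J(Y, W) = -23/4
J(6, 4)*62 + 105 = -23/4*62 + 105 = -713/2 + 105 = -503/2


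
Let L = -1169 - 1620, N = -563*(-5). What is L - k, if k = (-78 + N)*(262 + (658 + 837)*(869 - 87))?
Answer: -3200519213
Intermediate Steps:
N = 2815
L = -2789
k = 3200516424 (k = (-78 + 2815)*(262 + (658 + 837)*(869 - 87)) = 2737*(262 + 1495*782) = 2737*(262 + 1169090) = 2737*1169352 = 3200516424)
L - k = -2789 - 1*3200516424 = -2789 - 3200516424 = -3200519213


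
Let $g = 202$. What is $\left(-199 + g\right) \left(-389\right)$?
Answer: $-1167$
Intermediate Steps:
$\left(-199 + g\right) \left(-389\right) = \left(-199 + 202\right) \left(-389\right) = 3 \left(-389\right) = -1167$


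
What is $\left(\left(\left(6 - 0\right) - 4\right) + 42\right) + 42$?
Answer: $86$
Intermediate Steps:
$\left(\left(\left(6 - 0\right) - 4\right) + 42\right) + 42 = \left(\left(\left(6 + 0\right) - 4\right) + 42\right) + 42 = \left(\left(6 - 4\right) + 42\right) + 42 = \left(2 + 42\right) + 42 = 44 + 42 = 86$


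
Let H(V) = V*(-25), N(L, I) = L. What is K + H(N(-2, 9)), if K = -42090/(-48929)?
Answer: 2488540/48929 ≈ 50.860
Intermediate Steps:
H(V) = -25*V
K = 42090/48929 (K = -42090*(-1/48929) = 42090/48929 ≈ 0.86023)
K + H(N(-2, 9)) = 42090/48929 - 25*(-2) = 42090/48929 + 50 = 2488540/48929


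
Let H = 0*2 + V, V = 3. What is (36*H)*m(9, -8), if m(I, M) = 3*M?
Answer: -2592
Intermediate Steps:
H = 3 (H = 0*2 + 3 = 0 + 3 = 3)
(36*H)*m(9, -8) = (36*3)*(3*(-8)) = 108*(-24) = -2592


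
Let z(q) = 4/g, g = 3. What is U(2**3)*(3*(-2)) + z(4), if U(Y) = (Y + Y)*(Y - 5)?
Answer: -860/3 ≈ -286.67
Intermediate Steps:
U(Y) = 2*Y*(-5 + Y) (U(Y) = (2*Y)*(-5 + Y) = 2*Y*(-5 + Y))
z(q) = 4/3
U(2**3)*(3*(-2)) + z(4) = (2*2**3*(-5 + 2**3))*(3*(-2)) + 4/3 = (2*8*(-5 + 8))*(-6) + 4/3 = (2*8*3)*(-6) + 4/3 = 48*(-6) + 4/3 = -288 + 4/3 = -860/3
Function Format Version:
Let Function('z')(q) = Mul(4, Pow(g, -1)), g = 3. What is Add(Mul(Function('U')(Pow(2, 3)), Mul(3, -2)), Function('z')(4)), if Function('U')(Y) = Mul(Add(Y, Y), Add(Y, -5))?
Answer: Rational(-860, 3) ≈ -286.67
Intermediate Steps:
Function('U')(Y) = Mul(2, Y, Add(-5, Y)) (Function('U')(Y) = Mul(Mul(2, Y), Add(-5, Y)) = Mul(2, Y, Add(-5, Y)))
Function('z')(q) = Rational(4, 3) (Function('z')(q) = Mul(4, Pow(3, -1)) = Mul(4, Rational(1, 3)) = Rational(4, 3))
Add(Mul(Function('U')(Pow(2, 3)), Mul(3, -2)), Function('z')(4)) = Add(Mul(Mul(2, Pow(2, 3), Add(-5, Pow(2, 3))), Mul(3, -2)), Rational(4, 3)) = Add(Mul(Mul(2, 8, Add(-5, 8)), -6), Rational(4, 3)) = Add(Mul(Mul(2, 8, 3), -6), Rational(4, 3)) = Add(Mul(48, -6), Rational(4, 3)) = Add(-288, Rational(4, 3)) = Rational(-860, 3)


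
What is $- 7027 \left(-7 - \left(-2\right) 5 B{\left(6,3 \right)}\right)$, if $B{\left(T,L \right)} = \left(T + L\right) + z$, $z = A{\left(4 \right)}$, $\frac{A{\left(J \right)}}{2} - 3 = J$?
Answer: $-1567021$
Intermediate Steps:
$A{\left(J \right)} = 6 + 2 J$
$z = 14$ ($z = 6 + 2 \cdot 4 = 6 + 8 = 14$)
$B{\left(T,L \right)} = 14 + L + T$ ($B{\left(T,L \right)} = \left(T + L\right) + 14 = \left(L + T\right) + 14 = 14 + L + T$)
$- 7027 \left(-7 - \left(-2\right) 5 B{\left(6,3 \right)}\right) = - 7027 \left(-7 - \left(-2\right) 5 \left(14 + 3 + 6\right)\right) = - 7027 \left(-7 - \left(-10\right) 23\right) = - 7027 \left(-7 - -230\right) = - 7027 \left(-7 + 230\right) = \left(-7027\right) 223 = -1567021$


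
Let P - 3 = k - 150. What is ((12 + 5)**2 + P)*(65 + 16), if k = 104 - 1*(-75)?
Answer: 26001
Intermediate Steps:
k = 179 (k = 104 + 75 = 179)
P = 32 (P = 3 + (179 - 150) = 3 + 29 = 32)
((12 + 5)**2 + P)*(65 + 16) = ((12 + 5)**2 + 32)*(65 + 16) = (17**2 + 32)*81 = (289 + 32)*81 = 321*81 = 26001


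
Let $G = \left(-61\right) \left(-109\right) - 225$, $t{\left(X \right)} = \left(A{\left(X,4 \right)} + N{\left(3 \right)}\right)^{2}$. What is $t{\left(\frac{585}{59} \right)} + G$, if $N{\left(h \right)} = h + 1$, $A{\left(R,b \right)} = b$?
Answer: $6488$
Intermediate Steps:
$N{\left(h \right)} = 1 + h$
$t{\left(X \right)} = 64$ ($t{\left(X \right)} = \left(4 + \left(1 + 3\right)\right)^{2} = \left(4 + 4\right)^{2} = 8^{2} = 64$)
$G = 6424$ ($G = 6649 - 225 = 6424$)
$t{\left(\frac{585}{59} \right)} + G = 64 + 6424 = 6488$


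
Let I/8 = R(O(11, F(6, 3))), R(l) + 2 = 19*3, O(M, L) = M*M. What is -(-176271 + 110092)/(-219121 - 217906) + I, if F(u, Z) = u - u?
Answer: 192225701/437027 ≈ 439.85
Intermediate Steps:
F(u, Z) = 0
O(M, L) = M²
R(l) = 55 (R(l) = -2 + 19*3 = -2 + 57 = 55)
I = 440 (I = 8*55 = 440)
-(-176271 + 110092)/(-219121 - 217906) + I = -(-176271 + 110092)/(-219121 - 217906) + 440 = -(-66179)/(-437027) + 440 = -(-66179)*(-1)/437027 + 440 = -1*66179/437027 + 440 = -66179/437027 + 440 = 192225701/437027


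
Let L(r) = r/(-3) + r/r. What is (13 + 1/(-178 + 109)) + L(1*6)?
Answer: 827/69 ≈ 11.986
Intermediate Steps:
L(r) = 1 - r/3 (L(r) = r*(-⅓) + 1 = -r/3 + 1 = 1 - r/3)
(13 + 1/(-178 + 109)) + L(1*6) = (13 + 1/(-178 + 109)) + (1 - 6/3) = (13 + 1/(-69)) + (1 - ⅓*6) = (13 - 1/69) + (1 - 2) = 896/69 - 1 = 827/69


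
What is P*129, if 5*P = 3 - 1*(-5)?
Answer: 1032/5 ≈ 206.40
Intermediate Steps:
P = 8/5 (P = (3 - 1*(-5))/5 = (3 + 5)/5 = (⅕)*8 = 8/5 ≈ 1.6000)
P*129 = (8/5)*129 = 1032/5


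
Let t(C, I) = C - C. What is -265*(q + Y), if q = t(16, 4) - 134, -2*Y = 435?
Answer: 186295/2 ≈ 93148.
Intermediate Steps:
t(C, I) = 0
Y = -435/2 (Y = -½*435 = -435/2 ≈ -217.50)
q = -134 (q = 0 - 134 = -134)
-265*(q + Y) = -265*(-134 - 435/2) = -265*(-703/2) = 186295/2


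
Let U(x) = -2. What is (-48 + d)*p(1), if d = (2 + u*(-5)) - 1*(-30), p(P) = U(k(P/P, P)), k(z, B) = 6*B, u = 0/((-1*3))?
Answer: 32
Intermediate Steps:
u = 0 (u = 0/(-3) = 0*(-⅓) = 0)
p(P) = -2
d = 32 (d = (2 + 0*(-5)) - 1*(-30) = (2 + 0) + 30 = 2 + 30 = 32)
(-48 + d)*p(1) = (-48 + 32)*(-2) = -16*(-2) = 32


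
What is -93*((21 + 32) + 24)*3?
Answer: -21483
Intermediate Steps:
-93*((21 + 32) + 24)*3 = -93*(53 + 24)*3 = -93*77*3 = -7161*3 = -21483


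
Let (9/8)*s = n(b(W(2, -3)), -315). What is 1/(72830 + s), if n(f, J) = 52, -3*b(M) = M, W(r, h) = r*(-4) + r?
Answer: 9/655886 ≈ 1.3722e-5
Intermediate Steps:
W(r, h) = -3*r (W(r, h) = -4*r + r = -3*r)
b(M) = -M/3
s = 416/9 (s = (8/9)*52 = 416/9 ≈ 46.222)
1/(72830 + s) = 1/(72830 + 416/9) = 1/(655886/9) = 9/655886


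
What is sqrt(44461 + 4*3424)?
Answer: sqrt(58157) ≈ 241.16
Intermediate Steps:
sqrt(44461 + 4*3424) = sqrt(44461 + 13696) = sqrt(58157)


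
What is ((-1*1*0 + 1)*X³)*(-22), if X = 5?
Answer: -2750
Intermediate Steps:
((-1*1*0 + 1)*X³)*(-22) = ((-1*1*0 + 1)*5³)*(-22) = ((-1*0 + 1)*125)*(-22) = ((0 + 1)*125)*(-22) = (1*125)*(-22) = 125*(-22) = -2750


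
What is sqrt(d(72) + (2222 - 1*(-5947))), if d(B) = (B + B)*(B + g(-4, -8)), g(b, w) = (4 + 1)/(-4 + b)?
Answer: sqrt(18447) ≈ 135.82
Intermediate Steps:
g(b, w) = 5/(-4 + b)
d(B) = 2*B*(-5/8 + B) (d(B) = (B + B)*(B + 5/(-4 - 4)) = (2*B)*(B + 5/(-8)) = (2*B)*(B + 5*(-1/8)) = (2*B)*(B - 5/8) = (2*B)*(-5/8 + B) = 2*B*(-5/8 + B))
sqrt(d(72) + (2222 - 1*(-5947))) = sqrt((1/4)*72*(-5 + 8*72) + (2222 - 1*(-5947))) = sqrt((1/4)*72*(-5 + 576) + (2222 + 5947)) = sqrt((1/4)*72*571 + 8169) = sqrt(10278 + 8169) = sqrt(18447)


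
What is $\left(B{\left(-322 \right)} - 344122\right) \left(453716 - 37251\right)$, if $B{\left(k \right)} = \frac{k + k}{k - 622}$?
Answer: $- \frac{33822218369415}{236} \approx -1.4331 \cdot 10^{11}$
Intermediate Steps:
$B{\left(k \right)} = \frac{2 k}{-622 + k}$
$\left(B{\left(-322 \right)} - 344122\right) \left(453716 - 37251\right) = \left(2 \left(-322\right) \frac{1}{-622 - 322} - 344122\right) \left(453716 - 37251\right) = \left(2 \left(-322\right) \frac{1}{-944} - 344122\right) 416465 = \left(2 \left(-322\right) \left(- \frac{1}{944}\right) - 344122\right) 416465 = \left(\frac{161}{236} - 344122\right) 416465 = \left(- \frac{81212631}{236}\right) 416465 = - \frac{33822218369415}{236}$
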